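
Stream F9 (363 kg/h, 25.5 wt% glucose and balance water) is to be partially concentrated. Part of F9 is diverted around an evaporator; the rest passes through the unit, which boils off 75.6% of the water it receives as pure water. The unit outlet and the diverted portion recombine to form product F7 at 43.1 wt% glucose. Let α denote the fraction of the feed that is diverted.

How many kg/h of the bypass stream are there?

99.81 kg/h

All 363×0.255 = 92.565 kg/h of glucose reaches F7, so F7 = 92.565/0.431 = 214.77 kg/h and vapour = 148.23 kg/h.
The evaporator receives (1−α)·363 of feed at 0.745 water and removes 0.756 of that water:
0.756×0.745×(1−α)×363 = 148.23
(1−α) = 148.23/204.45 = 0.7250;  α = 0.2750.
Bypass flow = 0.2750×363 = 99.813 kg/h.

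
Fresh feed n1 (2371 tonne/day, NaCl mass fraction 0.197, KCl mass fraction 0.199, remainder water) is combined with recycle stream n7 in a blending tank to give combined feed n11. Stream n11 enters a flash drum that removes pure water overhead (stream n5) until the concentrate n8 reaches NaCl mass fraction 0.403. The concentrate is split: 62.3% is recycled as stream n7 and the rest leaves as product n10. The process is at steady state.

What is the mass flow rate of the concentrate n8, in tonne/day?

Overall NaCl balance (none leaves overhead): NaCl in fresh feed = NaCl in product, i.e. 2371×0.197 = (1−0.623)·n8·0.403.
n8 = 467.09/(0.403×0.377) = 3074.3 tonne/day.

3074 tonne/day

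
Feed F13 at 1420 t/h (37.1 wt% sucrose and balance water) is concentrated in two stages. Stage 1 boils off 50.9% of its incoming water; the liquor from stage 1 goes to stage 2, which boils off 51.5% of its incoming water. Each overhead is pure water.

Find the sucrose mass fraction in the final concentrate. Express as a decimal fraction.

water in feed = 1420×0.629 = 893.18 t/h.
After stage 1: water left = (1−0.509)×893.18 = 438.55; stream total = 965.37 t/h.
After stage 2: water left = (1−0.515)×438.55 = 212.7; final concentrate = 739.52 t/h.
sucrose fraction = 526.82/739.52 = 0.712.

0.712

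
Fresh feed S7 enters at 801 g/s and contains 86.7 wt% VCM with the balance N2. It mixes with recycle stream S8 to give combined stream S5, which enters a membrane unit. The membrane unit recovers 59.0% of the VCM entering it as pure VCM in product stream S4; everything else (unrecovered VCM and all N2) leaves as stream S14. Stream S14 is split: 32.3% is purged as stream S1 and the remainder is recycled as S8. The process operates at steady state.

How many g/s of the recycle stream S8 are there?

N2 enters only via S7 and leaves only via the purge: 801×0.133 = 0.323×(N2 in S14), and the membrane unit passes all N2, so N2 in S5 = N2 in S14 = 329.82 g/s.
VCM in S5: m_A = 801×0.867 + (1−0.323)·(1−0.590)·m_A, so m_A = 694.47/0.7224 = 961.29 g/s.
S14 = (1−0.590)×961.29 + 329.82 = 723.95 g/s.
Recycle S8 = (1−0.323)×723.95 = 490.12 g/s.

490.1 g/s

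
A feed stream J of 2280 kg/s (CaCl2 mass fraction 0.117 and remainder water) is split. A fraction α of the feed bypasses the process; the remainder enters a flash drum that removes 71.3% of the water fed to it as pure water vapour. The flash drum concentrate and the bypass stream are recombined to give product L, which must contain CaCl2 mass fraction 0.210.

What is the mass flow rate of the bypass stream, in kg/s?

676.2 kg/s

All 2280×0.117 = 266.76 kg/s of CaCl2 reaches L, so L = 266.76/0.210 = 1270.3 kg/s and vapour = 1009.7 kg/s.
The evaporator receives (1−α)·2280 of feed at 0.883 water and removes 0.713 of that water:
0.713×0.883×(1−α)×2280 = 1009.7
(1−α) = 1009.7/1435.4 = 0.7034;  α = 0.2966.
Bypass flow = 0.2966×2280 = 676.21 kg/s.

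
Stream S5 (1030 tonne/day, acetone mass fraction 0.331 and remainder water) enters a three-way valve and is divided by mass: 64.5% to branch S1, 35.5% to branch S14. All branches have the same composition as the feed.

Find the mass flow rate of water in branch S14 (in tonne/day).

244.6 tonne/day

Branch S14 total = 0.355×1030 = 365.65 tonne/day.
water in S14 = 0.669×365.65 = 244.62 tonne/day.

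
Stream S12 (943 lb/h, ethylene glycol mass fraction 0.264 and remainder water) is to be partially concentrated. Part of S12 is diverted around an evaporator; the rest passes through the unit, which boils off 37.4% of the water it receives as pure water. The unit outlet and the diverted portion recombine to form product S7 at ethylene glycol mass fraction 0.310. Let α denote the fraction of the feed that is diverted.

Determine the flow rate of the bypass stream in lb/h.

434.7 lb/h

All 943×0.264 = 248.95 lb/h of ethylene glycol reaches S7, so S7 = 248.95/0.310 = 803.07 lb/h and vapour = 139.93 lb/h.
The evaporator receives (1−α)·943 of feed at 0.736 water and removes 0.374 of that water:
0.374×0.736×(1−α)×943 = 139.93
(1−α) = 139.93/259.57 = 0.5391;  α = 0.4609.
Bypass flow = 0.4609×943 = 434.66 lb/h.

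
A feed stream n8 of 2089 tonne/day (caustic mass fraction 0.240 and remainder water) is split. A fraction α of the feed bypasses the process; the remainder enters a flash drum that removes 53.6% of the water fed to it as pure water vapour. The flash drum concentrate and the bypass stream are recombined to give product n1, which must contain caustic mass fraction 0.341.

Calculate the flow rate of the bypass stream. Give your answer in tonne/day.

All 2089×0.240 = 501.36 tonne/day of caustic reaches n1, so n1 = 501.36/0.341 = 1470.3 tonne/day and vapour = 618.74 tonne/day.
The evaporator receives (1−α)·2089 of feed at 0.760 water and removes 0.536 of that water:
0.536×0.760×(1−α)×2089 = 618.74
(1−α) = 618.74/850.98 = 0.7271;  α = 0.2729.
Bypass flow = 0.2729×2089 = 570.11 tonne/day.

570.1 tonne/day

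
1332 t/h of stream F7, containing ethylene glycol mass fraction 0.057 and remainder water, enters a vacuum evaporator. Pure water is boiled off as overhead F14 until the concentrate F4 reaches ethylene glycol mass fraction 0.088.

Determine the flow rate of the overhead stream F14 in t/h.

469.2 t/h

ethylene glycol is conserved: 1332×0.057 = 75.924 t/h all reports to the concentrate.
Concentrate = 75.924/(target fraction) = 862.77 t/h.
Overhead = 1332 − 862.77 = 469.23 t/h.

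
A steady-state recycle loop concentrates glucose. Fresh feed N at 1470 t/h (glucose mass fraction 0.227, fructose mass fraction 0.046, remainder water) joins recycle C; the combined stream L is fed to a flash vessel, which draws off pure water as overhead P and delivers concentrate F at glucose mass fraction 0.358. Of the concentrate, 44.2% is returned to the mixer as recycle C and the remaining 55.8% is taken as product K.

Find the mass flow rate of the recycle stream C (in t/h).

738.3 t/h

Overall glucose balance (none leaves overhead): glucose in fresh feed = glucose in product, i.e. 1470×0.227 = (1−0.442)·F·0.358.
F = 333.69/(0.358×0.558) = 1670.4 t/h.
Recycle C = 0.442×1670.4 = 738.33 t/h.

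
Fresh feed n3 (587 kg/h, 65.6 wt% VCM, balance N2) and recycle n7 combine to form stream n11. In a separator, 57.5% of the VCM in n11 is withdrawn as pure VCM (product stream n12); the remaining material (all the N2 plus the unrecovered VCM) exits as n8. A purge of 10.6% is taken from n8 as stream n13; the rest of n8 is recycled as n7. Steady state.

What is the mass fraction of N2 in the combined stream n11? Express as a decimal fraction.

N2 enters only via n3 and leaves only via the purge: 587×0.344 = 0.106×(N2 in n8), and the separator passes all N2, so N2 in n11 = N2 in n8 = 1905 kg/h.
VCM in n11: m_A = 587×0.656 + (1−0.106)·(1−0.575)·m_A, so m_A = 385.07/0.6200 = 621.03 kg/h.
n11 = 621.03 + 1905 = 2526 kg/h.
N2 fraction in n11 = 1905/2526 = 0.754.

0.754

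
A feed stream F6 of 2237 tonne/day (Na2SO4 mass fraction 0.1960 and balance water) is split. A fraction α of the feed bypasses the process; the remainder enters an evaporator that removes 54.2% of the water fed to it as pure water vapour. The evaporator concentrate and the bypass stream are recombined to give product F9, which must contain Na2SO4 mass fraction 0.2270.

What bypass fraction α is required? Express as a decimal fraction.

0.687

All 2237×0.196 = 438.45 tonne/day of Na2SO4 reaches F9, so F9 = 438.45/0.227 = 1931.5 tonne/day and vapour = 305.49 tonne/day.
The evaporator receives (1−α)·2237 of feed at 0.804 water and removes 0.542 of that water:
0.542×0.804×(1−α)×2237 = 305.49
(1−α) = 305.49/974.81 = 0.3134;  α = 0.6866.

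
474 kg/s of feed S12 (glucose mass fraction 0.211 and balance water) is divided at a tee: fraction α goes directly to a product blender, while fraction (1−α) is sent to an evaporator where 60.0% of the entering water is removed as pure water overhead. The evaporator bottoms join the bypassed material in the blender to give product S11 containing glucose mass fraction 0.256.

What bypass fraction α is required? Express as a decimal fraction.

0.629

All 474×0.211 = 100.01 kg/s of glucose reaches S11, so S11 = 100.01/0.256 = 390.68 kg/s and vapour = 83.32 kg/s.
The evaporator receives (1−α)·474 of feed at 0.789 water and removes 0.600 of that water:
0.600×0.789×(1−α)×474 = 83.32
(1−α) = 83.32/224.39 = 0.3713;  α = 0.6287.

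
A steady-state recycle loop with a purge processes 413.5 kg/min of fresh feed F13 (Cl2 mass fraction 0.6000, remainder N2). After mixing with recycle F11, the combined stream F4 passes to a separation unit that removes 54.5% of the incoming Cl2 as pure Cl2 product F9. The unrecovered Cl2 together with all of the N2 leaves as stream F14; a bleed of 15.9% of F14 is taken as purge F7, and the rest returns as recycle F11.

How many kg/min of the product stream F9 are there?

219 kg/min

Cl2 in F4: m_A = 413.5×0.600 + (1−0.159)·(1−0.545)·m_A, so m_A = 248.1/0.6173 = 401.88 kg/min.
Product F9 = 0.545×401.88 = 219.03 kg/min.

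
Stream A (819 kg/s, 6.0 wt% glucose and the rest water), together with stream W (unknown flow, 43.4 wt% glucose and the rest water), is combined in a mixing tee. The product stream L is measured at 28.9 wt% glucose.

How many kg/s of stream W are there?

Let W be the unknown flow. Total out = 819 + W.
glucose balance: 49.14 + 0.434·W = 0.289·(819 + W)
(0.434 − 0.289)·W = 0.289×819 − 49.14 = 187.55
W = 187.55 / 0.145 = 1293.5 kg/s

1293 kg/s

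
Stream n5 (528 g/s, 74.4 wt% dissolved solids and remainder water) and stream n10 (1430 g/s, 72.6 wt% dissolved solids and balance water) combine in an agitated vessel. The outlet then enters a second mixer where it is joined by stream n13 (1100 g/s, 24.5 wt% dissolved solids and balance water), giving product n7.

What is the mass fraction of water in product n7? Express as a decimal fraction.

0.444

Overall, product flow = 3058 g/s.
water in = 528×0.256 + 1430×0.274 + 1100×0.755 = 1357.5 g/s.
water fraction in n7 = 0.444.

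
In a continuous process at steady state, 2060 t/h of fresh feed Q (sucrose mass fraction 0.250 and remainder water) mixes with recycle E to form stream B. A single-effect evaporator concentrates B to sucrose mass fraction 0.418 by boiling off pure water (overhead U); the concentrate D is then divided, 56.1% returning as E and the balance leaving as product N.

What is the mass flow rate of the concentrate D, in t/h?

2807 t/h

Overall sucrose balance (none leaves overhead): sucrose in fresh feed = sucrose in product, i.e. 2060×0.250 = (1−0.561)·D·0.418.
D = 515/(0.418×0.439) = 2806.5 t/h.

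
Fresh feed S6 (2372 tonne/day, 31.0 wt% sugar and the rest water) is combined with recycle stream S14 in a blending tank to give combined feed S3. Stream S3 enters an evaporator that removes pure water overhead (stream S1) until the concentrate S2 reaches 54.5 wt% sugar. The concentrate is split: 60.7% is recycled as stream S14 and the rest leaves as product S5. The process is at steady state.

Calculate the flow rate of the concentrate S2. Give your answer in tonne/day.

Overall sugar balance (none leaves overhead): sugar in fresh feed = sugar in product, i.e. 2372×0.310 = (1−0.607)·S2·0.545.
S2 = 735.32/(0.545×0.393) = 3433.1 tonne/day.

3433 tonne/day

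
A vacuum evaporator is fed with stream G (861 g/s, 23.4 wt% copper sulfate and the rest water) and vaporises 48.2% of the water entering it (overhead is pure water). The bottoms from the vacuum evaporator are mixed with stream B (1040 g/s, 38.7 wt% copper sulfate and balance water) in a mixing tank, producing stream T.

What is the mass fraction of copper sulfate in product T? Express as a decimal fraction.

0.381

Vapour removed = 0.482×0.766×861 = 317.89 g/s; concentrate = 543.11 g/s.
copper sulfate reaching the mixer = 201.47 (from concentrate) + 1040×0.387 = 603.95 g/s.
Product flow = 543.11 + 1040 = 1583.1 g/s; copper sulfate fraction = 0.381.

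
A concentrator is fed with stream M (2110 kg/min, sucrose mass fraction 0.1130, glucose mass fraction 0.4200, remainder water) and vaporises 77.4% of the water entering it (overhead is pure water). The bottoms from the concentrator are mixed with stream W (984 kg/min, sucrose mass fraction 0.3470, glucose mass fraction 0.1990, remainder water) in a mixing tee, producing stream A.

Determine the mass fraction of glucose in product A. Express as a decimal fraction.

0.4641

Vapour removed = 0.774×0.467×2110 = 762.68 kg/min; concentrate = 1347.3 kg/min.
glucose reaching the mixer = 886.2 (from concentrate) + 984×0.199 = 1082 kg/min.
Product flow = 1347.3 + 984 = 2331.3 kg/min; glucose fraction = 0.4641.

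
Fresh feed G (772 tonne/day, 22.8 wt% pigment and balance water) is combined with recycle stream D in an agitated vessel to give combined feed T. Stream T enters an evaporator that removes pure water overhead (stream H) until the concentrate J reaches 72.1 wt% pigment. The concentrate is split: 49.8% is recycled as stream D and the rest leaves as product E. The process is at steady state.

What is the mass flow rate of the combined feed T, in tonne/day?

Overall pigment balance (none leaves overhead): pigment in fresh feed = pigment in product, i.e. 772×0.228 = (1−0.498)·J·0.721.
J = 176.02/(0.721×0.502) = 486.31 tonne/day.
Recycle D = 0.498×486.31 = 242.18 tonne/day.
Combined feed T = 772 + 242.18 = 1014.2 tonne/day.

1014 tonne/day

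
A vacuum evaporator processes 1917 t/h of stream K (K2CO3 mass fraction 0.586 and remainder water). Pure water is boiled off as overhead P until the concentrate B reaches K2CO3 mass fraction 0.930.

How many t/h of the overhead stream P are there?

709.1 t/h

K2CO3 is conserved: 1917×0.586 = 1123.4 t/h all reports to the concentrate.
Concentrate = 1123.4/(target fraction) = 1207.9 t/h.
Overhead = 1917 − 1207.9 = 709.08 t/h.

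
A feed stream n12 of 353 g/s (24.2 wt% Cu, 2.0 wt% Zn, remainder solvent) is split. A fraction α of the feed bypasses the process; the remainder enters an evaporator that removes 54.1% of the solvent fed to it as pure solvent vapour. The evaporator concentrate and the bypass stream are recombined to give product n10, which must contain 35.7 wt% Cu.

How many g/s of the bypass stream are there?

68.19 g/s

All 353×0.242 = 85.426 g/s of Cu reaches n10, so n10 = 85.426/0.357 = 239.29 g/s and vapour = 113.71 g/s.
The evaporator receives (1−α)·353 of feed at 0.738 solvent and removes 0.541 of that solvent:
0.541×0.738×(1−α)×353 = 113.71
(1−α) = 113.71/140.94 = 0.8068;  α = 0.1932.
Bypass flow = 0.1932×353 = 68.193 g/s.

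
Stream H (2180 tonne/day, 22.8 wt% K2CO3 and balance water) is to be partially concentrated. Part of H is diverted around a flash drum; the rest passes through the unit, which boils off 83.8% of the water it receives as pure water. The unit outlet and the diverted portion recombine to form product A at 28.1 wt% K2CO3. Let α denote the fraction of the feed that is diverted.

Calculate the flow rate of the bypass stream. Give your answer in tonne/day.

All 2180×0.228 = 497.04 tonne/day of K2CO3 reaches A, so A = 497.04/0.281 = 1768.8 tonne/day and vapour = 411.17 tonne/day.
The evaporator receives (1−α)·2180 of feed at 0.772 water and removes 0.838 of that water:
0.838×0.772×(1−α)×2180 = 411.17
(1−α) = 411.17/1410.3 = 0.2915;  α = 0.7085.
Bypass flow = 0.7085×2180 = 1544.4 tonne/day.

1544 tonne/day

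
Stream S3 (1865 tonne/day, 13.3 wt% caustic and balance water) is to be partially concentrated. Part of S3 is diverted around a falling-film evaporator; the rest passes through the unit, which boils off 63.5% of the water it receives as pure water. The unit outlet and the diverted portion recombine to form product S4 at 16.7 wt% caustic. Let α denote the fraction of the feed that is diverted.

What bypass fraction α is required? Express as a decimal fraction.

0.630

All 1865×0.133 = 248.05 tonne/day of caustic reaches S4, so S4 = 248.05/0.167 = 1485.3 tonne/day and vapour = 379.7 tonne/day.
The evaporator receives (1−α)·1865 of feed at 0.867 water and removes 0.635 of that water:
0.635×0.867×(1−α)×1865 = 379.7
(1−α) = 379.7/1026.8 = 0.3698;  α = 0.6302.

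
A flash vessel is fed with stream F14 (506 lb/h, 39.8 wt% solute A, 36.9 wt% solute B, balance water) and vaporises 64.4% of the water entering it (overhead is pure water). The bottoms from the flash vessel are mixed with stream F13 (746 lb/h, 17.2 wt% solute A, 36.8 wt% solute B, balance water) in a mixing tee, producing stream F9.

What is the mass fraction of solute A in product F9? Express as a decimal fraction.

Vapour removed = 0.644×0.233×506 = 75.926 lb/h; concentrate = 430.07 lb/h.
solute A reaching the mixer = 201.39 (from concentrate) + 746×0.172 = 329.7 lb/h.
Product flow = 430.07 + 746 = 1176.1 lb/h; solute A fraction = 0.2803.

0.2803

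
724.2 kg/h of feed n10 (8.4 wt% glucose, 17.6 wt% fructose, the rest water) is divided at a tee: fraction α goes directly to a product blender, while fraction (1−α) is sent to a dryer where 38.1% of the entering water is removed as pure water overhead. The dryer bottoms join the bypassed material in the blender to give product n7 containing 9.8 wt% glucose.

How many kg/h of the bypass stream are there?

357.3 kg/h

All 724.2×0.084 = 60.833 kg/h of glucose reaches n7, so n7 = 60.833/0.098 = 620.74 kg/h and vapour = 103.46 kg/h.
The evaporator receives (1−α)·724.2 of feed at 0.740 water and removes 0.381 of that water:
0.381×0.740×(1−α)×724.2 = 103.46
(1−α) = 103.46/204.18 = 0.5067;  α = 0.4933.
Bypass flow = 0.4933×724.2 = 357.25 kg/h.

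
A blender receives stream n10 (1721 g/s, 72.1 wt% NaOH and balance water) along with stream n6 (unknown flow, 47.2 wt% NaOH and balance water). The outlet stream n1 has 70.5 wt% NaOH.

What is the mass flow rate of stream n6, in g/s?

Let n6 be the unknown flow. Total out = 1721 + n6.
NaOH balance: 1240.8 + 0.472·n6 = 0.705·(1721 + n6)
(0.472 − 0.705)·n6 = 0.705×1721 − 1240.8 = -27.536
n6 = -27.536 / -0.233 = 118.18 g/s

118.2 g/s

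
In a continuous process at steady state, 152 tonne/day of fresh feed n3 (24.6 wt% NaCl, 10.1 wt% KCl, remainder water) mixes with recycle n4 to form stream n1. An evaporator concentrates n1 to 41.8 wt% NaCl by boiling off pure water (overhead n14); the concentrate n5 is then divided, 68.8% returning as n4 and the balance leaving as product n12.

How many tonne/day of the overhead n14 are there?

62.55 tonne/day

Overall NaCl balance (none leaves overhead): NaCl in fresh feed = NaCl in product, i.e. 152×0.246 = (1−0.688)·n5·0.418.
n5 = 37.392/(0.418×0.312) = 286.71 tonne/day.
Recycle n4 = 0.688×286.71 = 197.26 tonne/day.
Combined feed n1 = 152 + 197.26 = 349.26 tonne/day.
Overhead n14 = n1 − n5 = 349.26 − 286.71 = 62.545 tonne/day.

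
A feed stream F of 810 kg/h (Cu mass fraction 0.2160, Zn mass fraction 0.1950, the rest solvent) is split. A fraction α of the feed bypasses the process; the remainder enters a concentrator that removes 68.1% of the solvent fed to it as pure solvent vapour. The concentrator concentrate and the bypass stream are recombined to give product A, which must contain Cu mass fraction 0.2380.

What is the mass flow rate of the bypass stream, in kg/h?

All 810×0.216 = 174.96 kg/h of Cu reaches A, so A = 174.96/0.238 = 735.13 kg/h and vapour = 74.874 kg/h.
The evaporator receives (1−α)·810 of feed at 0.589 solvent and removes 0.681 of that solvent:
0.681×0.589×(1−α)×810 = 74.874
(1−α) = 74.874/324.9 = 0.2305;  α = 0.7695.
Bypass flow = 0.7695×810 = 623.33 kg/h.

623.3 kg/h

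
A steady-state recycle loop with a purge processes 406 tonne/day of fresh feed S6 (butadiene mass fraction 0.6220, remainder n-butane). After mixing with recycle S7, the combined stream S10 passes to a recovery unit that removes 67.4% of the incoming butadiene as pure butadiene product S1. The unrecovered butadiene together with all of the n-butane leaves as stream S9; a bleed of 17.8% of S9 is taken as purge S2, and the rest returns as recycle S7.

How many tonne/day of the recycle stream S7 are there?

801.2 tonne/day

n-butane enters only via S6 and leaves only via the purge: 406×0.378 = 0.178×(n-butane in S9), and the recovery unit passes all n-butane, so n-butane in S10 = n-butane in S9 = 862.18 tonne/day.
butadiene in S10: m_A = 406×0.622 + (1−0.178)·(1−0.674)·m_A, so m_A = 252.53/0.7320 = 344.98 tonne/day.
S9 = (1−0.674)×344.98 + 862.18 = 974.64 tonne/day.
Recycle S7 = (1−0.178)×974.64 = 801.16 tonne/day.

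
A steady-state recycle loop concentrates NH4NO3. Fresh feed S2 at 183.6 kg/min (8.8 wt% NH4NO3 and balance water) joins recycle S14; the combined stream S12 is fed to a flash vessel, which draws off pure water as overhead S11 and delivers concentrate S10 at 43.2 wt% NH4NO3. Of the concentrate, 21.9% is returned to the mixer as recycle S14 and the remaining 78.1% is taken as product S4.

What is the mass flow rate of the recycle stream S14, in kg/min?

10.49 kg/min

Overall NH4NO3 balance (none leaves overhead): NH4NO3 in fresh feed = NH4NO3 in product, i.e. 183.6×0.088 = (1−0.219)·S10·0.432.
S10 = 16.157/(0.432×0.781) = 47.887 kg/min.
Recycle S14 = 0.219×47.887 = 10.487 kg/min.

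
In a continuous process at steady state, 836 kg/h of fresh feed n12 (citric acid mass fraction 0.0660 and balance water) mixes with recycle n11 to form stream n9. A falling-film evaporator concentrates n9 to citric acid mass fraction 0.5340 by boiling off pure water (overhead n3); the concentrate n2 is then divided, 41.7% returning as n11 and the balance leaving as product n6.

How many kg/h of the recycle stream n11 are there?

73.91 kg/h

Overall citric acid balance (none leaves overhead): citric acid in fresh feed = citric acid in product, i.e. 836×0.066 = (1−0.417)·n2·0.534.
n2 = 55.176/(0.534×0.583) = 177.23 kg/h.
Recycle n11 = 0.417×177.23 = 73.905 kg/h.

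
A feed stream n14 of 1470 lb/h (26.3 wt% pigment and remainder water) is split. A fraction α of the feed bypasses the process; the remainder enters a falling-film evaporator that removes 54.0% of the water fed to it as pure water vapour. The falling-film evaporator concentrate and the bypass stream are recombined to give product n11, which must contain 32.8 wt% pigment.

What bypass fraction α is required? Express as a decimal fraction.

0.502

All 1470×0.263 = 386.61 lb/h of pigment reaches n11, so n11 = 386.61/0.328 = 1178.7 lb/h and vapour = 291.31 lb/h.
The evaporator receives (1−α)·1470 of feed at 0.737 water and removes 0.540 of that water:
0.540×0.737×(1−α)×1470 = 291.31
(1−α) = 291.31/585.03 = 0.4979;  α = 0.5021.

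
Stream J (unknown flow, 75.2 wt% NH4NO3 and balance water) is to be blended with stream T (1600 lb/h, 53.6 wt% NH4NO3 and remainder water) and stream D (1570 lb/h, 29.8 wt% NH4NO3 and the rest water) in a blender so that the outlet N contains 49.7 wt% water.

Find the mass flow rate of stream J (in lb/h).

1081 lb/h

Let J be the unknown flow. Total out = 3170 + J.
water balance: 1844.5 + 0.248·J = 0.497·(3170 + J)
(0.248 − 0.497)·J = 0.497×3170 − 1844.5 = -269.05
J = -269.05 / -0.249 = 1080.5 lb/h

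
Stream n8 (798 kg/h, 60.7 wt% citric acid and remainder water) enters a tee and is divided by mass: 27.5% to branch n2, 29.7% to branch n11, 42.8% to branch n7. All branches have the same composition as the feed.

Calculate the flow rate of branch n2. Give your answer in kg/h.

Branch n2 flow = 0.275×798 = 219.45 kg/h.

219.5 kg/h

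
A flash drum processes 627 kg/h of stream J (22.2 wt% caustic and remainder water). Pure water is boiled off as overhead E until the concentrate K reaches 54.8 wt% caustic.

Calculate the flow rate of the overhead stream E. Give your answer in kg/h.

373 kg/h

caustic is conserved: 627×0.222 = 139.19 kg/h all reports to the concentrate.
Concentrate = 139.19/(target fraction) = 254 kg/h.
Overhead = 627 − 254 = 373 kg/h.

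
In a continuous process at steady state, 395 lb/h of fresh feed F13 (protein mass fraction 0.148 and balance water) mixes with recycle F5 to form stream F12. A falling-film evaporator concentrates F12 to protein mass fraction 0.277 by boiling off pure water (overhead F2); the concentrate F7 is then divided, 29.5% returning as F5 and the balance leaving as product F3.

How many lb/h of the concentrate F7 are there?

299.4 lb/h

Overall protein balance (none leaves overhead): protein in fresh feed = protein in product, i.e. 395×0.148 = (1−0.295)·F7·0.277.
F7 = 58.46/(0.277×0.705) = 299.36 lb/h.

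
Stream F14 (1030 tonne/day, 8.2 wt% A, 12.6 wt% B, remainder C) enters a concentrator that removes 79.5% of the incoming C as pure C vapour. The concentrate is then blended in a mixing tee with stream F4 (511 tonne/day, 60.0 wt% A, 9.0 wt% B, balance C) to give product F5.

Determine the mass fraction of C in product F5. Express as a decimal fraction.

Vapour removed = 0.795×0.792×1030 = 648.53 tonne/day; concentrate = 381.47 tonne/day.
C reaching the mixer = 167.23 (from concentrate) + 511×0.310 = 325.64 tonne/day.
Product flow = 381.47 + 511 = 892.47 tonne/day; C fraction = 0.3649.

0.3649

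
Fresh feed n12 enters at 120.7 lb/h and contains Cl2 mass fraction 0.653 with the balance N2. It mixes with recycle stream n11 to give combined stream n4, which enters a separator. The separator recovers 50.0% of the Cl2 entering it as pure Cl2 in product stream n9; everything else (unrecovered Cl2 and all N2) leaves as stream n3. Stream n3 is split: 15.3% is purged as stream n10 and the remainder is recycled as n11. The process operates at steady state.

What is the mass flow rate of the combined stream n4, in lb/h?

N2 enters only via n12 and leaves only via the purge: 120.7×0.347 = 0.153×(N2 in n3), and the separator passes all N2, so N2 in n4 = N2 in n3 = 273.74 lb/h.
Cl2 in n4: m_A = 120.7×0.653 + (1−0.153)·(1−0.500)·m_A, so m_A = 78.817/0.5765 = 136.72 lb/h.
n4 = 136.72 + 273.74 = 410.46 lb/h.

410.5 lb/h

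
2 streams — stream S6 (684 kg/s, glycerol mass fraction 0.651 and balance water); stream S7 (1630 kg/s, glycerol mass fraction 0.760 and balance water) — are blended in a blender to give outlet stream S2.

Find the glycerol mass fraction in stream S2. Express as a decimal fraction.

0.728

Total flow out = 684 + 1630 = 2314 kg/s.
glycerol in = 684×0.651 + 1630×0.760 = 1684.1 kg/s.
glycerol mass fraction in S2 = 1684.1/2314 = 0.728.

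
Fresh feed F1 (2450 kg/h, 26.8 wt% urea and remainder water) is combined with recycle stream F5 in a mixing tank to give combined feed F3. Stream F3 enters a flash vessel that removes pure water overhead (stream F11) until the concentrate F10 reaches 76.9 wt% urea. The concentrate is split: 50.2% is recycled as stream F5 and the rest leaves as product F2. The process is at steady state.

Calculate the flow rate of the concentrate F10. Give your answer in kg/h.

1715 kg/h

Overall urea balance (none leaves overhead): urea in fresh feed = urea in product, i.e. 2450×0.268 = (1−0.502)·F10·0.769.
F10 = 656.6/(0.769×0.498) = 1714.5 kg/h.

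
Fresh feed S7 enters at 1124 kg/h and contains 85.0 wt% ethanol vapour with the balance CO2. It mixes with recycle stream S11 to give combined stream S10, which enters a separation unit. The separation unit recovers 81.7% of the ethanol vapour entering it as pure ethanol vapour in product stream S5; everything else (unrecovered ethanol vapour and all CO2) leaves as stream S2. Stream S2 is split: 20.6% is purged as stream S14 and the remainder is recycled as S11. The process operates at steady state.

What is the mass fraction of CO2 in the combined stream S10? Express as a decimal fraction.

0.423

CO2 enters only via S7 and leaves only via the purge: 1124×0.150 = 0.206×(CO2 in S2), and the separation unit passes all CO2, so CO2 in S10 = CO2 in S2 = 818.45 kg/h.
ethanol vapour in S10: m_A = 1124×0.850 + (1−0.206)·(1−0.817)·m_A, so m_A = 955.4/0.8547 = 1117.8 kg/h.
S10 = 1117.8 + 818.45 = 1936.3 kg/h.
CO2 fraction in S10 = 818.45/1936.3 = 0.423.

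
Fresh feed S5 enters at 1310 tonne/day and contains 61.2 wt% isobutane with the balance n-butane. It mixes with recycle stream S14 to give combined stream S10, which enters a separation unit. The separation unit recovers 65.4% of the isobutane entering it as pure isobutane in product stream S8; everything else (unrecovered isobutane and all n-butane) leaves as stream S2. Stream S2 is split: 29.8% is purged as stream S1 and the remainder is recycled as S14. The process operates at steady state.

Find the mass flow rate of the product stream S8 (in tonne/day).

isobutane in S10: m_A = 1310×0.612 + (1−0.298)·(1−0.654)·m_A, so m_A = 801.72/0.7571 = 1058.9 tonne/day.
Product S8 = 0.654×1058.9 = 692.54 tonne/day.

692.5 tonne/day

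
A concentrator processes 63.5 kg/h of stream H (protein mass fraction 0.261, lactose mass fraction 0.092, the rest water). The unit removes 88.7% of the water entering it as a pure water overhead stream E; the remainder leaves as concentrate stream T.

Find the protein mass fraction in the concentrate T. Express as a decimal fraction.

protein is not removed: 63.5×0.261 = 16.573 kg/h of protein enters T.
water entering = 63.5×0.647 = 41.084 kg/h; overhead removed = 0.887×41.084 = 36.442 kg/h.
Concentrate = 63.5 − 36.442 = 27.058 kg/h.
Mass fraction = 16.573/27.058 = 0.613.

0.613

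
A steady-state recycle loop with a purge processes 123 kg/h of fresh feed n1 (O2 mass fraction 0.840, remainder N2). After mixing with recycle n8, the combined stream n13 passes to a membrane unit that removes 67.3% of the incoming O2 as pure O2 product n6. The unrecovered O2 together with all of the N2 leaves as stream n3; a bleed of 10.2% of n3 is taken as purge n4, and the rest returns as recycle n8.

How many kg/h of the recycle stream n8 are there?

N2 enters only via n1 and leaves only via the purge: 123×0.160 = 0.102×(N2 in n3), and the membrane unit passes all N2, so N2 in n13 = N2 in n3 = 192.94 kg/h.
O2 in n13: m_A = 123×0.840 + (1−0.102)·(1−0.673)·m_A, so m_A = 103.32/0.7064 = 146.27 kg/h.
n3 = (1−0.673)×146.27 + 192.94 = 240.77 kg/h.
Recycle n8 = (1−0.102)×240.77 = 216.21 kg/h.

216.2 kg/h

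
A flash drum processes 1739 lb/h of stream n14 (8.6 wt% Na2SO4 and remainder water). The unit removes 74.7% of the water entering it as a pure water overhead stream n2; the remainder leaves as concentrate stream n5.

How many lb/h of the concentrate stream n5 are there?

551.7 lb/h

water entering = 1739×0.914 = 1589.4 lb/h; overhead removed = 0.747×1589.4 = 1187.3 lb/h.
Concentrate = 1739 − 1187.3 = 551.68 lb/h.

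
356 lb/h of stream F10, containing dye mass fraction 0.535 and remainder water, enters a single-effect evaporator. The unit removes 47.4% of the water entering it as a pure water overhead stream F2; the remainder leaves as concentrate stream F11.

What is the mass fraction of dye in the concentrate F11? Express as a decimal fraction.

dye is not removed: 356×0.535 = 190.46 lb/h of dye enters F11.
water entering = 356×0.465 = 165.54 lb/h; overhead removed = 0.474×165.54 = 78.466 lb/h.
Concentrate = 356 − 78.466 = 277.53 lb/h.
Mass fraction = 190.46/277.53 = 0.686.

0.686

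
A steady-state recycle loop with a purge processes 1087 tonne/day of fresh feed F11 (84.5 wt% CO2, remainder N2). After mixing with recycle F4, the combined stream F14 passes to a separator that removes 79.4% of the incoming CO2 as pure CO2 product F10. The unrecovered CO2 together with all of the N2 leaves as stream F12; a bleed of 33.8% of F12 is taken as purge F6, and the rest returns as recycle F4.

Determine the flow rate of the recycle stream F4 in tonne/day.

N2 enters only via F11 and leaves only via the purge: 1087×0.155 = 0.338×(N2 in F12), and the separator passes all N2, so N2 in F14 = N2 in F12 = 498.48 tonne/day.
CO2 in F14: m_A = 1087×0.845 + (1−0.338)·(1−0.794)·m_A, so m_A = 918.51/0.8636 = 1063.6 tonne/day.
F12 = (1−0.794)×1063.6 + 498.48 = 717.57 tonne/day.
Recycle F4 = (1−0.338)×717.57 = 475.03 tonne/day.

475 tonne/day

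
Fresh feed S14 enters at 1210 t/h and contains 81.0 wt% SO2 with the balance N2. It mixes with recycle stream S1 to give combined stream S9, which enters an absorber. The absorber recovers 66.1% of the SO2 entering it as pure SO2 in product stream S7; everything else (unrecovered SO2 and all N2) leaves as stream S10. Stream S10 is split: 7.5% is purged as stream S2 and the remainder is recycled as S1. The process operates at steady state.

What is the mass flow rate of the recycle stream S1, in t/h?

N2 enters only via S14 and leaves only via the purge: 1210×0.190 = 0.075×(N2 in S10), and the absorber passes all N2, so N2 in S9 = N2 in S10 = 3065.3 t/h.
SO2 in S9: m_A = 1210×0.810 + (1−0.075)·(1−0.661)·m_A, so m_A = 980.1/0.6864 = 1427.8 t/h.
S10 = (1−0.661)×1427.8 + 3065.3 = 3549.4 t/h.
Recycle S1 = (1−0.075)×3549.4 = 3283.2 t/h.

3283 t/h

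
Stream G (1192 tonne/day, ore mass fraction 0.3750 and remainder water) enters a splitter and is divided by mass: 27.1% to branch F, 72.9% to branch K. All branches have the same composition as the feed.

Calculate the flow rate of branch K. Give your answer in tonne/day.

Branch K flow = 0.729×1192 = 868.97 tonne/day.

869 tonne/day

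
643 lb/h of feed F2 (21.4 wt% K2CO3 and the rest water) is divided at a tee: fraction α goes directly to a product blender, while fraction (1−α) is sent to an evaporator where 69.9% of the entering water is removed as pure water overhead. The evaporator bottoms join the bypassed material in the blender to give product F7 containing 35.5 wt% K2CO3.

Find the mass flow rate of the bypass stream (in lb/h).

178.2 lb/h

All 643×0.214 = 137.6 lb/h of K2CO3 reaches F7, so F7 = 137.6/0.355 = 387.61 lb/h and vapour = 255.39 lb/h.
The evaporator receives (1−α)·643 of feed at 0.786 water and removes 0.699 of that water:
0.699×0.786×(1−α)×643 = 255.39
(1−α) = 255.39/353.27 = 0.7229;  α = 0.2771.
Bypass flow = 0.2771×643 = 178.16 lb/h.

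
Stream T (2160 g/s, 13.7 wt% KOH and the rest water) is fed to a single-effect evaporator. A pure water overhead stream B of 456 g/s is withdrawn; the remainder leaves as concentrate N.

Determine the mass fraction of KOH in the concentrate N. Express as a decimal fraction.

KOH is not removed: 2160×0.137 = 295.92 g/s of KOH enters N.
Concentrate = 2160 − 456 = 1704 g/s.
Mass fraction = 295.92/1704 = 0.1737.

0.1737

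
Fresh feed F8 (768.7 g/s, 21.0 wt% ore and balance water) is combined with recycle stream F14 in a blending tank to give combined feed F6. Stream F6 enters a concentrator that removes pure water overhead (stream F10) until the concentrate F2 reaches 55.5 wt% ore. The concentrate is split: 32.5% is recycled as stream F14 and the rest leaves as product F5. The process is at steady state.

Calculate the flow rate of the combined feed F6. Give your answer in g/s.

Overall ore balance (none leaves overhead): ore in fresh feed = ore in product, i.e. 768.7×0.210 = (1−0.325)·F2·0.555.
F2 = 161.43/(0.555×0.675) = 430.9 g/s.
Recycle F14 = 0.325×430.9 = 140.04 g/s.
Combined feed F6 = 768.7 + 140.04 = 908.74 g/s.

908.7 g/s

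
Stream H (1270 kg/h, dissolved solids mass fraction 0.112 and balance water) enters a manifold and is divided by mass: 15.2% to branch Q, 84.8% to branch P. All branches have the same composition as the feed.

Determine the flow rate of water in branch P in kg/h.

Branch P total = 0.848×1270 = 1077 kg/h.
water in P = 0.888×1077 = 956.34 kg/h.

956.3 kg/h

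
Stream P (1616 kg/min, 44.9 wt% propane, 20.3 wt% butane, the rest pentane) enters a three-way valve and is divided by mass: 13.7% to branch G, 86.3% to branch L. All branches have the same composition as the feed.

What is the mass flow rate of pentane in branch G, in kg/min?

77.04 kg/min

Branch G total = 0.137×1616 = 221.39 kg/min.
pentane in G = 0.348×221.39 = 77.044 kg/min.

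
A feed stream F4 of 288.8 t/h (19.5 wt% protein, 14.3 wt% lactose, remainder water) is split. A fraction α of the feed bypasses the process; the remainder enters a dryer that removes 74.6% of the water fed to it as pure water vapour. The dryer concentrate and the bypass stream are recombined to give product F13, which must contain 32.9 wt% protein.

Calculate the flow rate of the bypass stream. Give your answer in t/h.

50.62 t/h

All 288.8×0.195 = 56.316 t/h of protein reaches F13, so F13 = 56.316/0.329 = 171.17 t/h and vapour = 117.63 t/h.
The evaporator receives (1−α)·288.8 of feed at 0.662 water and removes 0.746 of that water:
0.746×0.662×(1−α)×288.8 = 117.63
(1−α) = 117.63/142.62 = 0.8247;  α = 0.1753.
Bypass flow = 0.1753×288.8 = 50.618 t/h.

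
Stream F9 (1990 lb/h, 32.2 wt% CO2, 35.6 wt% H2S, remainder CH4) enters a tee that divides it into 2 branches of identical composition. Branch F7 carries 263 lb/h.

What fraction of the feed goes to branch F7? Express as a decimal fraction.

Fraction to F7 = 263/1990 = 0.1322.

0.132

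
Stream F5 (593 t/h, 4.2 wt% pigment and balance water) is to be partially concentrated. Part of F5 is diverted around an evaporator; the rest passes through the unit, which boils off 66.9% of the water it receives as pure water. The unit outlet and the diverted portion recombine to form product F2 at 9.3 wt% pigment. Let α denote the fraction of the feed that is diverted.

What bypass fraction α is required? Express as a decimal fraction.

0.144

All 593×0.042 = 24.906 t/h of pigment reaches F2, so F2 = 24.906/0.093 = 267.81 t/h and vapour = 325.19 t/h.
The evaporator receives (1−α)·593 of feed at 0.958 water and removes 0.669 of that water:
0.669×0.958×(1−α)×593 = 325.19
(1−α) = 325.19/380.05 = 0.8556;  α = 0.1444.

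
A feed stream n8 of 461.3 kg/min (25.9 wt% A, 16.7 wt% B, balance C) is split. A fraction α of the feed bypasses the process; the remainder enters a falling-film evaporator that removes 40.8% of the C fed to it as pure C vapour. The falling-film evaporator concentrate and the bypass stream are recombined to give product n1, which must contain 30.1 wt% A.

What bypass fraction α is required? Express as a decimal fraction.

All 461.3×0.259 = 119.48 kg/min of A reaches n1, so n1 = 119.48/0.301 = 396.93 kg/min and vapour = 64.367 kg/min.
The evaporator receives (1−α)·461.3 of feed at 0.574 C and removes 0.408 of that C:
0.408×0.574×(1−α)×461.3 = 64.367
(1−α) = 64.367/108.03 = 0.5958;  α = 0.4042.

0.404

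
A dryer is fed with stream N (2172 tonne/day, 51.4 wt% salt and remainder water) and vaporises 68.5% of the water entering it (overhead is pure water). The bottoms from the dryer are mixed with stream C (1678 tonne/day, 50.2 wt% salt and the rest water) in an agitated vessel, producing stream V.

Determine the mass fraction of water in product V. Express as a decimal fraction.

Vapour removed = 0.685×0.486×2172 = 723.08 tonne/day; concentrate = 1448.9 tonne/day.
water reaching the mixer = 332.51 (from concentrate) + 1678×0.498 = 1168.2 tonne/day.
Product flow = 1448.9 + 1678 = 3126.9 tonne/day; water fraction = 0.374.

0.374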